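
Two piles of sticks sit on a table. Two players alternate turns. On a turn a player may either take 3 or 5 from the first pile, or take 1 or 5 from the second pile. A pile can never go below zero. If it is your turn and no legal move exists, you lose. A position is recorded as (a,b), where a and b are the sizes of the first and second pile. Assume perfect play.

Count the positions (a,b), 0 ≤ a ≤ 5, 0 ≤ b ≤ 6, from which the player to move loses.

21

Classify positions by backward induction: terminal positions (no move available) are L. From any other position, the mover wins iff some move reaches an L.
Every move lowers a or b (never raises either), so fill the grid row by row in increasing a, and left to right within a row: each cell's successors are then already labelled.
      b=0  b=1  b=2  b=3  b=4  b=5  b=6
a=0:    L    W    L    W    L    W    L
a=1:    L    W    L    W    L    W    L
a=2:    L    W    L    W    L    W    L
a=3:    W    L    W    L    W    L    W
a=4:    W    L    W    L    W    L    W
a=5:    W    L    W    L    W    L    W
Cells with no legal move (terminal, hence L): (0,0), (1,0), (2,0).
The remaining L cells, each justified by listing all of its moves:
(0,2): the only move is to (0,1)(W), a W ⇒ L
(0,4): the only move is to (0,3)(W), a W ⇒ L
(0,6): moves to (0,5)(W), (0,1)(W); every one is W ⇒ L
(1,2): the only move is to (1,1)(W), a W ⇒ L
(1,4): the only move is to (1,3)(W), a W ⇒ L
(1,6): moves to (1,5)(W), (1,1)(W); every one is W ⇒ L
(2,2): the only move is to (2,1)(W), a W ⇒ L
(2,4): the only move is to (2,3)(W), a W ⇒ L
(2,6): moves to (2,5)(W), (2,1)(W); every one is W ⇒ L
(3,1): moves to (0,1)(W), (3,0)(W); every one is W ⇒ L
(3,3): moves to (0,3)(W), (3,2)(W); every one is W ⇒ L
(3,5): moves to (0,5)(W), (3,4)(W), (3,0)(W); every one is W ⇒ L
(4,1): moves to (1,1)(W), (4,0)(W); every one is W ⇒ L
(4,3): moves to (1,3)(W), (4,2)(W); every one is W ⇒ L
(4,5): moves to (1,5)(W), (4,4)(W), (4,0)(W); every one is W ⇒ L
(5,1): moves to (2,1)(W), (0,1)(W), (5,0)(W); every one is W ⇒ L
(5,3): moves to (2,3)(W), (0,3)(W), (5,2)(W); every one is W ⇒ L
(5,5): moves to (2,5)(W), (0,5)(W), (5,4)(W), (5,0)(W); every one is W ⇒ L
Every other cell has at least one move into one of the L cells above, so it is W.
L cells per row: a=0: 4, a=1: 4, a=2: 4, a=3: 3, a=4: 3, a=5: 3; total 21.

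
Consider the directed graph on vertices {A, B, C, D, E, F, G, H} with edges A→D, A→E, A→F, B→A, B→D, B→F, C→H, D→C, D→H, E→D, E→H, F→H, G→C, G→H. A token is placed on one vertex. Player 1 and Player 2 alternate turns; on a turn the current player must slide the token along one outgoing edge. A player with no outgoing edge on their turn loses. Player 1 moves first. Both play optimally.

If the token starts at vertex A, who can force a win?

Player 2 wins.

Build the W/L table. Terminal = L. A non-terminal position is W if it has a move to some L; otherwise it is L.
Every edge goes from a vertex to one that appears earlier in the order H, C, F, D, E, G, A, B, so processing vertices in that order labels each vertex after all of its successors.
H: no outgoing edge → L
C: →H(L), so W
F: →H(L), so W
D: →H(L), so W
E: →H(L), so W
G: →H(L), so W
A: →E(W), D(W), F(W) — all W, so L
B: →A(L), so W
The starting position A is L: whatever Player 1 does, the opponent receives a W position.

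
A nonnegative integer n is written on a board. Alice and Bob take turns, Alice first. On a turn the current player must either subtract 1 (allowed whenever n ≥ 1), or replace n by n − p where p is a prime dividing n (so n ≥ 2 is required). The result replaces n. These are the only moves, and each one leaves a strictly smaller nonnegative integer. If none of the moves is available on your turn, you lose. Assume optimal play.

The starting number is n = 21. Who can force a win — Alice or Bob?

Alice wins.

Positions with no move are L. A position that does have a move is losing for the player to move precisely when every available move leads to a winning position for the opponent. Fill in the labels:
n=0: no move → L
n=1: W (go to 0, an L position)
n=2: W (go to 0, an L position)
n=3: W (go to 0, an L position)
n=4: L (options 2(W), 3(W) are all W)
n=5: W (go to 0, an L position)
n=6: W (go to 4, an L position)
n=7: W (go to 0, an L position)
n=8: L (options 6(W), 7(W) are all W)
n=9: W (go to 8, an L position)
n=10: W (go to 8, an L position)
n=11: W (go to 0, an L position)
n=12: L (options 9(W), 10(W), 11(W) are all W)
n=13: W (go to 0, an L position)
n=14: W (go to 12, an L position)
n=15: W (go to 12, an L position)
n=16: L (options 14(W), 15(W) are all W)
n=17: W (go to 0, an L position)
n=18: W (go to 16, an L position)
n=19: W (go to 0, an L position)
n=20: L (options 15(W), 18(W), 19(W) are all W)
n=21: W (go to 20, an L position)
From 21 Alice can move to 20, reaching an L position.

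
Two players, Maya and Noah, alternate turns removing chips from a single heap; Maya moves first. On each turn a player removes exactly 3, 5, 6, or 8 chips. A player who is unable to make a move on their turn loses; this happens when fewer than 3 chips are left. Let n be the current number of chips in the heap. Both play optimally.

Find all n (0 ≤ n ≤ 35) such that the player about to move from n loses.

0, 1, 2, 11, 12, 13, 22, 23, 24, 33, 34, 35

Label each position W (a win for the player to move) or L (a loss). A position with no legal move is L; any other position is W exactly when some move reaches an L, and L when every move reaches a W.
n=0: no move → L
n=1: no move → L
n=2: no move → L
n=3: can move to 0, which is L ⇒ W
n=4: can move to 1, which is L ⇒ W
n=5: can move to 2, which is L ⇒ W
n=6: can move to 1, which is L ⇒ W
n=7: can move to 2, which is L ⇒ W
n=8: can move to 2, which is L ⇒ W
n=9: can move to 1, which is L ⇒ W
n=10: can move to 2, which is L ⇒ W
n=11: moves to 8(W), 6(W), 5(W), 3(W); every one is W ⇒ L
n=12: moves to 9(W), 7(W), 6(W), 4(W); every one is W ⇒ L
n=13: moves to 10(W), 8(W), 7(W), 5(W); every one is W ⇒ L
n=14: can move to 11, which is L ⇒ W
n=15: can move to 12, which is L ⇒ W
n=16: can move to 13, which is L ⇒ W
n=17: can move to 12, which is L ⇒ W
n=18: can move to 13, which is L ⇒ W
n=19: can move to 13, which is L ⇒ W
n=20: can move to 12, which is L ⇒ W
n=21: can move to 13, which is L ⇒ W
n=22: moves to 19(W), 17(W), 16(W), 14(W); every one is W ⇒ L
n=23: moves to 20(W), 18(W), 17(W), 15(W); every one is W ⇒ L
n=24: moves to 21(W), 19(W), 18(W), 16(W); every one is W ⇒ L
n=25: can move to 22, which is L ⇒ W
n=26: can move to 23, which is L ⇒ W
n=27: can move to 24, which is L ⇒ W
n=28: can move to 23, which is L ⇒ W
n=29: can move to 24, which is L ⇒ W
n=30: can move to 24, which is L ⇒ W
n=31: can move to 23, which is L ⇒ W
n=32: can move to 24, which is L ⇒ W
n=33: moves to 30(W), 28(W), 27(W), 25(W); every one is W ⇒ L
n=34: moves to 31(W), 29(W), 28(W), 26(W); every one is W ⇒ L
n=35: moves to 32(W), 30(W), 29(W), 27(W); every one is W ⇒ L
Reading off the rows marked L gives the requested list; there are 12 such values of n.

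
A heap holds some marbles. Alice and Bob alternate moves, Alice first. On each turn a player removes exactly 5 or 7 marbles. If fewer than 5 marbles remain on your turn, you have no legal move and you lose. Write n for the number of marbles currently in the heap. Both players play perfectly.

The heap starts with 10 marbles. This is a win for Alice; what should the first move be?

Work bottom-up. With no move the player to move loses. Otherwise the position is W if at least one move leads to an L position for the opponent, and L if every move leads to a W.
n=0: no move → L
n=1: no move → L
n=2: no move → L
n=3: no move → L
n=4: no move → L
n=5: can move to 0, which is L ⇒ W
n=6: can move to 1, which is L ⇒ W
n=7: can move to 2, which is L ⇒ W
n=8: can move to 3, which is L ⇒ W
n=9: can move to 4, which is L ⇒ W
n=10: can move to 3, which is L ⇒ W
From 10, the L positions reachable in one move are: 3.

Remove 7, leaving 3.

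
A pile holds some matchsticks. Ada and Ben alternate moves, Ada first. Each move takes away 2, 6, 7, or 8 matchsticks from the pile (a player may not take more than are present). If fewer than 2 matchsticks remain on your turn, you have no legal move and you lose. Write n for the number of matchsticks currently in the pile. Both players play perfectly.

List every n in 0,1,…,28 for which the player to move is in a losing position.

Classify positions by backward induction: terminal positions (no move available) are L. From any other position, the mover wins iff some move reaches an L.
n=0: no move → L
n=1: no move → L
n=2: →0(L), so W
n=3: →1(L), so W
n=4: →2(W) only, which is W, so L
n=5: →3(W) only, which is W, so L
n=6: →4(L), so W
n=7: →5(L), so W
n=8: →1(L), so W
n=9: →1(L), so W
n=10: →4(L), so W
n=11: →5(L), so W
n=12: →5(L), so W
n=13: →5(L), so W
n=14: →12(W), 8(W), 7(W), 6(W) — all W, so L
n=15: →13(W), 9(W), 8(W), 7(W) — all W, so L
n=16: →14(L), so W
n=17: →15(L), so W
n=18: →16(W), 12(W), 11(W), 10(W) — all W, so L
n=19: →17(W), 13(W), 12(W), 11(W) — all W, so L
n=20: →18(L), so W
n=21: →19(L), so W
n=22: →15(L), so W
n=23: →15(L), so W
n=24: →18(L), so W
n=25: →19(L), so W
n=26: →19(L), so W
n=27: →19(L), so W
n=28: →26(W), 22(W), 21(W), 20(W) — all W, so L
Reading off the rows marked L gives the requested list; there are 9 such values of n.

0, 1, 4, 5, 14, 15, 18, 19, 28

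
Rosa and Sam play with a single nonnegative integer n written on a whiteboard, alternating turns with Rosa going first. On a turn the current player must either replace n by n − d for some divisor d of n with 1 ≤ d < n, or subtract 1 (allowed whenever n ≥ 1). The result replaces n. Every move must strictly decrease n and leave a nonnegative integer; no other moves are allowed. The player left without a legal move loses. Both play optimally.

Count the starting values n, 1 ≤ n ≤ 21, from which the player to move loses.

Work bottom-up. With no move the player to move loses. Otherwise the position is W if at least one move leads to an L position for the opponent, and L if every move leads to a W.
n=0: no move → L
n=1: can move to 0, which is L ⇒ W
n=2: the only move is to 1(W), a W ⇒ L
n=3: can move to 2, which is L ⇒ W
n=4: can move to 2, which is L ⇒ W
n=5: the only move is to 4(W), a W ⇒ L
n=6: can move to 5, which is L ⇒ W
n=7: the only move is to 6(W), a W ⇒ L
n=8: can move to 7, which is L ⇒ W
n=9: moves to 6(W), 8(W); every one is W ⇒ L
n=10: can move to 5, which is L ⇒ W
n=11: the only move is to 10(W), a W ⇒ L
n=12: can move to 9, which is L ⇒ W
n=13: the only move is to 12(W), a W ⇒ L
n=14: can move to 7, which is L ⇒ W
n=15: moves to 10(W), 12(W), 14(W); every one is W ⇒ L
n=16: can move to 15, which is L ⇒ W
n=17: the only move is to 16(W), a W ⇒ L
n=18: can move to 9, which is L ⇒ W
n=19: the only move is to 18(W), a W ⇒ L
n=20: can move to 15, which is L ⇒ W
n=21: moves to 14(W), 18(W), 20(W); every one is W ⇒ L
L entries with 1 ≤ n ≤ 21 (n=0 is outside the asked range and is not counted): n = 2, 5, 7, 9, 11, 13, 15, 17, 19, 21; that makes 10.

10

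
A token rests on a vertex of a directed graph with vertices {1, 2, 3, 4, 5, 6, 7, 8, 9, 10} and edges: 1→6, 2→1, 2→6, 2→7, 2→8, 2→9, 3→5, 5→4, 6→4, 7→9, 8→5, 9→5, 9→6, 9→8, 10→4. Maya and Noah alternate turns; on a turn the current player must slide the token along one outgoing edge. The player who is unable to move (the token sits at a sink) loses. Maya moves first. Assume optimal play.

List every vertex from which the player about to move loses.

Compute win/loss labels from the base case upward. A position with no move is L. Any other position is W if it can reach an L in one move, else L.
Every edge goes from a vertex to one that appears earlier in the order 4, 5, 6, 1, 8, 9, 7, 2, 10, 3, so processing vertices in that order labels each vertex after all of its successors.
4: no outgoing edge → L
5: W (go to 4, an L position)
6: W (go to 4, an L position)
1: L (sole option 6(W) is W)
8: L (sole option 5(W) is W)
9: W (go to 8, an L position)
7: L (sole option 9(W) is W)
2: W (go to 7, an L position)
10: W (go to 4, an L position)
3: L (sole option 5(W) is W)
Reading off the rows marked L gives the requested list; there are 5 such vertices.

1, 3, 4, 7, 8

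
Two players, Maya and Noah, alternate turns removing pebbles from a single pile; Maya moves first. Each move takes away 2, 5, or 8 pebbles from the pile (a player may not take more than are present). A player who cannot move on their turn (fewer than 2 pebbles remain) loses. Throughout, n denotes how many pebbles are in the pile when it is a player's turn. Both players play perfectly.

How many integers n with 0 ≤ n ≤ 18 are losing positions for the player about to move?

8

Compute win/loss labels from the base case upward. A position with no move is L. Any other position is W if it can reach an L in one move, else L.
n=0: no move → L
n=1: no move → L
n=2: can move to 0, which is L ⇒ W
n=3: can move to 1, which is L ⇒ W
n=4: the only move is to 2(W), a W ⇒ L
n=5: can move to 0, which is L ⇒ W
n=6: can move to 4, which is L ⇒ W
n=7: moves to 5(W), 2(W); every one is W ⇒ L
n=8: can move to 0, which is L ⇒ W
n=9: can move to 7, which is L ⇒ W
n=10: moves to 8(W), 5(W), 2(W); every one is W ⇒ L
n=11: moves to 9(W), 6(W), 3(W); every one is W ⇒ L
n=12: can move to 10, which is L ⇒ W
n=13: can move to 11, which is L ⇒ W
n=14: moves to 12(W), 9(W), 6(W); every one is W ⇒ L
n=15: can move to 10, which is L ⇒ W
n=16: can move to 14, which is L ⇒ W
n=17: moves to 15(W), 12(W), 9(W); every one is W ⇒ L
n=18: can move to 10, which is L ⇒ W
L entries with 0 ≤ n ≤ 18: n = 0, 1, 4, 7, 10, 11, 14, 17; that makes 8.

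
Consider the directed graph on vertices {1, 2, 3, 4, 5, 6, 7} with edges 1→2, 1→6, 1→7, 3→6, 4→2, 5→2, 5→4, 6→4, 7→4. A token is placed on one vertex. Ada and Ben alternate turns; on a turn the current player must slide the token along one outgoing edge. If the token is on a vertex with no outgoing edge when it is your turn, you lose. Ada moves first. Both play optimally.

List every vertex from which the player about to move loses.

2, 6, 7

Work bottom-up. With no move the player to move loses. Otherwise the position is W if at least one move leads to an L position for the opponent, and L if every move leads to a W.
Every edge goes from a vertex to one that appears earlier in the order 2, 4, 6, 7, 1, 5, 3, so processing vertices in that order labels each vertex after all of its successors.
2: no outgoing edge → L
4: reaches L-position 2 → W
6: only reaches 4(W), which is W → L
7: only reaches 4(W), which is W → L
1: reaches L-position 7 → W
5: reaches L-position 2 → W
3: reaches L-position 6 → W
Reading off the rows marked L gives the requested list; there are 3 such vertices.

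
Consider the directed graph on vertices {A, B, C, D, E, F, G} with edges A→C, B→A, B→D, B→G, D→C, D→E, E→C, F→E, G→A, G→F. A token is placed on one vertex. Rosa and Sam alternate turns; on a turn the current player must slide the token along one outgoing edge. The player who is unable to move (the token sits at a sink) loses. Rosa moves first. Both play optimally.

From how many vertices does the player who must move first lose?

3

Label each position W (a win for the player to move) or L (a loss). A position with no legal move is L; any other position is W exactly when some move reaches an L, and L when every move reaches a W.
Every edge goes from a vertex to one that appears earlier in the order C, E, A, F, G, D, B, so processing vertices in that order labels each vertex after all of its successors.
C: no outgoing edge → L
E: can move to C, which is L ⇒ W
A: can move to C, which is L ⇒ W
F: the only move is to E(W), a W ⇒ L
G: can move to F, which is L ⇒ W
D: can move to C, which is L ⇒ W
B: moves to D(W), G(W), A(W); every one is W ⇒ L
The L vertices are B, C, F; that is 3 in all.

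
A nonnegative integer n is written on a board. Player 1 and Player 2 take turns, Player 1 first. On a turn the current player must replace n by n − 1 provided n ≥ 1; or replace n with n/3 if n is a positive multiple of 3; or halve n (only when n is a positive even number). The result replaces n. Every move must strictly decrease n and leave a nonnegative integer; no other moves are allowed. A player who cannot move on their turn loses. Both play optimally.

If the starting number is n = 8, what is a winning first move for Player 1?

Work bottom-up. With no move the player to move loses. Otherwise the position is W if at least one move leads to an L position for the opponent, and L if every move leads to a W.
n=0: no move → L
n=1: W (go to 0, an L position)
n=2: L (sole option 1(W) is W)
n=3: W (go to 2, an L position)
n=4: W (go to 2, an L position)
n=5: L (sole option 4(W) is W)
n=6: W (go to 2, an L position)
n=7: L (sole option 6(W) is W)
n=8: W (go to 7, an L position)
From 8, the L positions reachable in one move are: 7.

Move to 7.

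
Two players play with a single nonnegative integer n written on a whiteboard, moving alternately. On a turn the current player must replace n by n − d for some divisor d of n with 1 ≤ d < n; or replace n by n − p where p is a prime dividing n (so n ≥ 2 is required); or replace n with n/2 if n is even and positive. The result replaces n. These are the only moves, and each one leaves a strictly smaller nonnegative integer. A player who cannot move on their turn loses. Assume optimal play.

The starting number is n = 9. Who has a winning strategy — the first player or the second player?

The second player wins.

Label each position W (a win for the player to move) or L (a loss). A position with no legal move is L; any other position is W exactly when some move reaches an L, and L when every move reaches a W.
n=0: no move → L
n=1: no move → L
n=2: can move to 0, which is L ⇒ W
n=3: can move to 0, which is L ⇒ W
n=4: moves to 2(W), 3(W); every one is W ⇒ L
n=5: can move to 0, which is L ⇒ W
n=6: can move to 4, which is L ⇒ W
n=7: can move to 0, which is L ⇒ W
n=8: can move to 4, which is L ⇒ W
n=9: moves to 6(W), 8(W); every one is W ⇒ L
The starting position 9 is L: whatever the player to move does, the opponent receives a W position.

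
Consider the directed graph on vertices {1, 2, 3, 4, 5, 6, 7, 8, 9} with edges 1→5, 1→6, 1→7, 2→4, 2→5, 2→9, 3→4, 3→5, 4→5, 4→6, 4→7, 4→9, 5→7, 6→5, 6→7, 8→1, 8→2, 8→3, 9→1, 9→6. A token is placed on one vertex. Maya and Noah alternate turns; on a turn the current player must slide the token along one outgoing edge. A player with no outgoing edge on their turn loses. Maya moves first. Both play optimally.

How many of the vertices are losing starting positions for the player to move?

3

Label each position W (a win for the player to move) or L (a loss). A position with no legal move is L; any other position is W exactly when some move reaches an L, and L when every move reaches a W.
Every edge goes from a vertex to one that appears earlier in the order 7, 5, 6, 1, 9, 4, 3, 2, 8, so processing vertices in that order labels each vertex after all of its successors.
7: no outgoing edge → L
5: reaches L-position 7 → W
6: reaches L-position 7 → W
1: reaches L-position 7 → W
9: only reaches 1(W), 6(W), all W → L
4: reaches L-position 9 → W
3: only reaches 4(W), 5(W), all W → L
2: reaches L-position 9 → W
8: reaches L-position 3 → W
The L vertices are 3, 7, 9; that is 3 in all.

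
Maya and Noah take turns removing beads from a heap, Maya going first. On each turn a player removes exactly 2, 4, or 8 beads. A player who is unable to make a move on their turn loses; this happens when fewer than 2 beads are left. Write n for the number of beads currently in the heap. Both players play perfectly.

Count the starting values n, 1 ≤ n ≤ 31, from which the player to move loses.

11

Build the W/L table. Terminal = L. A non-terminal position is W if it has a move to some L; otherwise it is L.
n=0: no move → L
n=1: no move → L
n=2: can move to 0, which is L ⇒ W
n=3: can move to 1, which is L ⇒ W
n=4: can move to 0, which is L ⇒ W
n=5: can move to 1, which is L ⇒ W
n=6: moves to 4(W), 2(W); every one is W ⇒ L
n=7: moves to 5(W), 3(W); every one is W ⇒ L
n=8: can move to 6, which is L ⇒ W
n=9: can move to 7, which is L ⇒ W
n=10: can move to 6, which is L ⇒ W
n=11: can move to 7, which is L ⇒ W
n=12: moves to 10(W), 8(W), 4(W); every one is W ⇒ L
n=13: moves to 11(W), 9(W), 5(W); every one is W ⇒ L
n=14: can move to 12, which is L ⇒ W
n=15: can move to 13, which is L ⇒ W
n=16: can move to 12, which is L ⇒ W
n=17: can move to 13, which is L ⇒ W
n=18: moves to 16(W), 14(W), 10(W); every one is W ⇒ L
n=19: moves to 17(W), 15(W), 11(W); every one is W ⇒ L
n=20: can move to 18, which is L ⇒ W
n=21: can move to 19, which is L ⇒ W
n=22: can move to 18, which is L ⇒ W
n=23: can move to 19, which is L ⇒ W
n=24: moves to 22(W), 20(W), 16(W); every one is W ⇒ L
n=25: moves to 23(W), 21(W), 17(W); every one is W ⇒ L
n=26: can move to 24, which is L ⇒ W
n=27: can move to 25, which is L ⇒ W
n=28: can move to 24, which is L ⇒ W
n=29: can move to 25, which is L ⇒ W
n=30: moves to 28(W), 26(W), 22(W); every one is W ⇒ L
n=31: moves to 29(W), 27(W), 23(W); every one is W ⇒ L
L entries with 1 ≤ n ≤ 31 (n=0 is outside the asked range and is not counted): n = 1, 6, 7, 12, 13, 18, 19, 24, 25, 30, 31; that makes 11.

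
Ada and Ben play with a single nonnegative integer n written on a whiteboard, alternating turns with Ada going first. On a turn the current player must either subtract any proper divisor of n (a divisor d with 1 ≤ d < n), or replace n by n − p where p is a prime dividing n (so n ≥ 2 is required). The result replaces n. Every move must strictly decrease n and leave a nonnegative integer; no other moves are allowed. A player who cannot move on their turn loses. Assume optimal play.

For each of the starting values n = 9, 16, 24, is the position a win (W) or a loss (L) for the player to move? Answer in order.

Positions with no move are L. A position that does have a move is losing for the player to move precisely when every available move leads to a winning position for the opponent. Fill in the labels:
n=0: no move → L
n=1: no move → L
n=2: →0(L), so W
n=3: →0(L), so W
n=4: →2(W), 3(W) — all W, so L
n=5: →0(L), so W
n=6: →4(L), so W
n=7: →0(L), so W
n=8: →4(L), so W
n=9: →6(W), 8(W) — all W, so L
n=10: →9(L), so W
n=11: →0(L), so W
n=12: →9(L), so W
n=13: →0(L), so W
n=14: →7(W), 12(W), 13(W) — all W, so L
n=15: →14(L), so W
n=16: →14(L), so W
n=17: →0(L), so W
n=18: →9(L), so W
n=19: →0(L), so W
n=20: →10(W), 15(W), 16(W), 18(W), 19(W) — all W, so L
n=21: →14(L), so W
n=22: →20(L), so W
n=23: →0(L), so W
n=24: →20(L), so W

9: L, 16: W, 24: W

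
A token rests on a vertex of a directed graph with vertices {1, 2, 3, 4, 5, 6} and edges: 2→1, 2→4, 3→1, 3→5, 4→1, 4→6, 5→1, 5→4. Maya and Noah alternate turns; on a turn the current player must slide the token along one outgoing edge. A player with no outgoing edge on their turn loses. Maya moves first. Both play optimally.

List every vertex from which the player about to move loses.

Classify positions by backward induction: terminal positions (no move available) are L. From any other position, the mover wins iff some move reaches an L.
Every edge goes from a vertex to one that appears earlier in the order 1, 6, 4, 2, 5, 3, so processing vertices in that order labels each vertex after all of its successors.
1: no outgoing edge → L
6: no outgoing edge → L
4: can move to 6, which is L ⇒ W
2: can move to 1, which is L ⇒ W
5: can move to 1, which is L ⇒ W
3: can move to 1, which is L ⇒ W
The losing starting vertices are exactly the entries labelled L in this table (2 of them).

1, 6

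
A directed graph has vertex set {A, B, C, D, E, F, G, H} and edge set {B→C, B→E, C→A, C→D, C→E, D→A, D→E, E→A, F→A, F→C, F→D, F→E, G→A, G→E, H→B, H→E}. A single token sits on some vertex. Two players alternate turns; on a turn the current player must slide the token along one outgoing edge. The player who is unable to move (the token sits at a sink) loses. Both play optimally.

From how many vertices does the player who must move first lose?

2

Use the standard recursion: the mover loses at a terminal position; elsewhere, the mover wins exactly when some move hands the opponent an L position.
Every edge goes from a vertex to one that appears earlier in the order A, E, G, D, C, F, B, H, so processing vertices in that order labels each vertex after all of its successors.
A: no outgoing edge → L
E: reaches L-position A → W
G: reaches L-position A → W
D: reaches L-position A → W
C: reaches L-position A → W
F: reaches L-position A → W
B: only reaches C(W), E(W), all W → L
H: reaches L-position B → W
The L vertices are A, B; that is 2 in all.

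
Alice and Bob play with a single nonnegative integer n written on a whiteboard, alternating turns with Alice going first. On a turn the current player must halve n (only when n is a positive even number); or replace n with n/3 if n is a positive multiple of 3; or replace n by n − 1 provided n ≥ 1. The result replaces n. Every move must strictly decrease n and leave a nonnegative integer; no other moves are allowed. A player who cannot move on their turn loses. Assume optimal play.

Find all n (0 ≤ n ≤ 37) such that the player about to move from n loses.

0, 2, 5, 7, 9, 11, 13, 16, 19, 23, 25, 28, 30, 34, 36

Build the W/L table. Terminal = L. A non-terminal position is W if it has a move to some L; otherwise it is L.
n=0: no move → L
n=1: can move to 0, which is L ⇒ W
n=2: the only move is to 1(W), a W ⇒ L
n=3: can move to 2, which is L ⇒ W
n=4: can move to 2, which is L ⇒ W
n=5: the only move is to 4(W), a W ⇒ L
n=6: can move to 2, which is L ⇒ W
n=7: the only move is to 6(W), a W ⇒ L
n=8: can move to 7, which is L ⇒ W
n=9: moves to 3(W), 8(W); every one is W ⇒ L
n=10: can move to 5, which is L ⇒ W
n=11: the only move is to 10(W), a W ⇒ L
n=12: can move to 11, which is L ⇒ W
n=13: the only move is to 12(W), a W ⇒ L
n=14: can move to 7, which is L ⇒ W
n=15: can move to 5, which is L ⇒ W
n=16: moves to 8(W), 15(W); every one is W ⇒ L
n=17: can move to 16, which is L ⇒ W
n=18: can move to 9, which is L ⇒ W
n=19: the only move is to 18(W), a W ⇒ L
n=20: can move to 19, which is L ⇒ W
n=21: can move to 7, which is L ⇒ W
n=22: can move to 11, which is L ⇒ W
n=23: the only move is to 22(W), a W ⇒ L
n=24: can move to 23, which is L ⇒ W
n=25: the only move is to 24(W), a W ⇒ L
n=26: can move to 13, which is L ⇒ W
n=27: can move to 9, which is L ⇒ W
n=28: moves to 14(W), 27(W); every one is W ⇒ L
n=29: can move to 28, which is L ⇒ W
n=30: moves to 10(W), 15(W), 29(W); every one is W ⇒ L
n=31: can move to 30, which is L ⇒ W
n=32: can move to 16, which is L ⇒ W
n=33: can move to 11, which is L ⇒ W
n=34: moves to 17(W), 33(W); every one is W ⇒ L
n=35: can move to 34, which is L ⇒ W
n=36: moves to 12(W), 18(W), 35(W); every one is W ⇒ L
n=37: can move to 36, which is L ⇒ W
The losing starting values of n are exactly the entries labelled L in this table (15 of them).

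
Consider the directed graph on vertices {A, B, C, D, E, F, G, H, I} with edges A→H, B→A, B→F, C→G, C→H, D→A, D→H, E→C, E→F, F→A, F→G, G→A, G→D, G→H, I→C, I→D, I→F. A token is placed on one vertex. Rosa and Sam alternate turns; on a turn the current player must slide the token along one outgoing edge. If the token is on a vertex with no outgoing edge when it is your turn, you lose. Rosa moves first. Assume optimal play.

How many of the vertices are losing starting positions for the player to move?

2

Work bottom-up. With no move the player to move loses. Otherwise the position is W if at least one move leads to an L position for the opponent, and L if every move leads to a W.
Every edge goes from a vertex to one that appears earlier in the order H, A, D, G, F, C, E, B, I, so processing vertices in that order labels each vertex after all of its successors.
H: no outgoing edge → L
A: reaches L-position H → W
D: reaches L-position H → W
G: reaches L-position H → W
F: only reaches G(W), A(W), all W → L
C: reaches L-position H → W
E: reaches L-position F → W
B: reaches L-position F → W
I: reaches L-position F → W
The L vertices are F, H; that is 2 in all.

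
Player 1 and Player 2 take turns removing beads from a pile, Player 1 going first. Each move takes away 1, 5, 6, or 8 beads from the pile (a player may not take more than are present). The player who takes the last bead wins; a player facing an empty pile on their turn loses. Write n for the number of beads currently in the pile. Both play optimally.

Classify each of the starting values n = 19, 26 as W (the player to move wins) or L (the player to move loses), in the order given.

Use the standard recursion: the mover loses at a terminal position; elsewhere, the mover wins exactly when some move hands the opponent an L position.
n=0: no move → L
n=1: reaches L-position 0 → W
n=2: only reaches 1(W), which is W → L
n=3: reaches L-position 2 → W
n=4: only reaches 3(W), which is W → L
n=5: reaches L-position 4 → W
n=6: reaches L-position 0 → W
n=7: reaches L-position 2 → W
n=8: reaches L-position 2 → W
n=9: reaches L-position 4 → W
n=10: reaches L-position 4 → W
n=11: only reaches 10(W), 6(W), 5(W), 3(W), all W → L
n=12: reaches L-position 11 → W
n=13: only reaches 12(W), 8(W), 7(W), 5(W), all W → L
n=14: reaches L-position 13 → W
n=15: only reaches 14(W), 10(W), 9(W), 7(W), all W → L
n=16: reaches L-position 15 → W
n=17: reaches L-position 11 → W
n=18: reaches L-position 13 → W
n=19: reaches L-position 13 → W
n=20: reaches L-position 15 → W
n=21: reaches L-position 15 → W
n=22: only reaches 21(W), 17(W), 16(W), 14(W), all W → L
n=23: reaches L-position 22 → W
n=24: only reaches 23(W), 19(W), 18(W), 16(W), all W → L
n=25: reaches L-position 24 → W
n=26: only reaches 25(W), 21(W), 20(W), 18(W), all W → L

19: W, 26: L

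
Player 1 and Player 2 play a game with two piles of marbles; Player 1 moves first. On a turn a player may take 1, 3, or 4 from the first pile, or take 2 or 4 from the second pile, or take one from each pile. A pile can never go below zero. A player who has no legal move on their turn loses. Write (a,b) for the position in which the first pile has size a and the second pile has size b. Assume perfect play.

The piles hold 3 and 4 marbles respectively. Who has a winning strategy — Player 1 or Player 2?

Player 2 wins.

Classify positions by backward induction: terminal positions (no move available) are L. From any other position, the mover wins iff some move reaches an L.
No move ever increases a pile, so every position that can arise here has a ≤ 3 and b ≤ 4; it is enough to label the cells with 0 ≤ a ≤ 3 and 0 ≤ b ≤ 4.
Every move lowers a or b (never raises either), so fill the grid row by row in increasing a, and left to right within a row: each cell's successors are then already labelled.
      b=0  b=1  b=2  b=3  b=4
a=0:    L    L    W    W    W
a=1:    W    W    W    L    L
a=2:    L    L    W    W    W
a=3:    W    W    W    L    L
Cells with no legal move (terminal, hence L): (0,0), (0,1).
The remaining L cells, each justified by listing all of its moves:
(1,3): only reaches (0,3)(W), (1,1)(W), (0,2)(W), all W → L
(1,4): only reaches (0,4)(W), (1,2)(W), (1,0)(W), (0,3)(W), all W → L
(2,0): only reaches (1,0)(W), which is W → L
(2,1): only reaches (1,1)(W), (1,0)(W), all W → L
(3,3): only reaches (2,3)(W), (0,3)(W), (3,1)(W), (2,2)(W), all W → L
(3,4): only reaches (2,4)(W), (0,4)(W), (3,2)(W), (3,0)(W), (2,3)(W), all W → L
Every other cell has at least one move into one of the L cells above, so it is W.
Every move from (3,4) reaches a W position, so the mover loses.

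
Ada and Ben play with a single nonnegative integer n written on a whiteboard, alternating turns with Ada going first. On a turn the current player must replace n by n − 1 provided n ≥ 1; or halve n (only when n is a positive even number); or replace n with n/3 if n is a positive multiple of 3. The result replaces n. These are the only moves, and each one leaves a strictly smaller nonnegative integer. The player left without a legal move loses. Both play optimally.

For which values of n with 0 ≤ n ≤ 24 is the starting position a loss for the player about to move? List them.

Compute win/loss labels from the base case upward. A position with no move is L. Any other position is W if it can reach an L in one move, else L.
n=0: no move → L
n=1: can move to 0, which is L ⇒ W
n=2: the only move is to 1(W), a W ⇒ L
n=3: can move to 2, which is L ⇒ W
n=4: can move to 2, which is L ⇒ W
n=5: the only move is to 4(W), a W ⇒ L
n=6: can move to 2, which is L ⇒ W
n=7: the only move is to 6(W), a W ⇒ L
n=8: can move to 7, which is L ⇒ W
n=9: moves to 3(W), 8(W); every one is W ⇒ L
n=10: can move to 5, which is L ⇒ W
n=11: the only move is to 10(W), a W ⇒ L
n=12: can move to 11, which is L ⇒ W
n=13: the only move is to 12(W), a W ⇒ L
n=14: can move to 7, which is L ⇒ W
n=15: can move to 5, which is L ⇒ W
n=16: moves to 8(W), 15(W); every one is W ⇒ L
n=17: can move to 16, which is L ⇒ W
n=18: can move to 9, which is L ⇒ W
n=19: the only move is to 18(W), a W ⇒ L
n=20: can move to 19, which is L ⇒ W
n=21: can move to 7, which is L ⇒ W
n=22: can move to 11, which is L ⇒ W
n=23: the only move is to 22(W), a W ⇒ L
n=24: can move to 23, which is L ⇒ W
Reading off the rows marked L gives the requested list; there are 10 such values of n.

0, 2, 5, 7, 9, 11, 13, 16, 19, 23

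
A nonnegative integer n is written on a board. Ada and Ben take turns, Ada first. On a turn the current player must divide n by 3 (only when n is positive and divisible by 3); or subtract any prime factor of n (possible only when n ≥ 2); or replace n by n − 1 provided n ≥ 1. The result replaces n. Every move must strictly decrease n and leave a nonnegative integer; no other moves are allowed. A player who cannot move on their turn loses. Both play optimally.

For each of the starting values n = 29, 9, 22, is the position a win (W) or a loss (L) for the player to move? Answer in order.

Build the W/L table. Terminal = L. A non-terminal position is W if it has a move to some L; otherwise it is L.
n=0: no move → L
n=1: can move to 0, which is L ⇒ W
n=2: can move to 0, which is L ⇒ W
n=3: can move to 0, which is L ⇒ W
n=4: moves to 2(W), 3(W); every one is W ⇒ L
n=5: can move to 0, which is L ⇒ W
n=6: can move to 4, which is L ⇒ W
n=7: can move to 0, which is L ⇒ W
n=8: moves to 6(W), 7(W); every one is W ⇒ L
n=9: can move to 8, which is L ⇒ W
n=10: can move to 8, which is L ⇒ W
n=11: can move to 0, which is L ⇒ W
n=12: can move to 4, which is L ⇒ W
n=13: can move to 0, which is L ⇒ W
n=14: moves to 7(W), 12(W), 13(W); every one is W ⇒ L
n=15: can move to 14, which is L ⇒ W
n=16: can move to 14, which is L ⇒ W
n=17: can move to 0, which is L ⇒ W
n=18: moves to 6(W), 15(W), 16(W), 17(W); every one is W ⇒ L
n=19: can move to 0, which is L ⇒ W
n=20: can move to 18, which is L ⇒ W
n=21: can move to 14, which is L ⇒ W
n=22: moves to 11(W), 20(W), 21(W); every one is W ⇒ L
n=23: can move to 0, which is L ⇒ W
n=24: can move to 8, which is L ⇒ W
n=25: moves to 20(W), 24(W); every one is W ⇒ L
n=26: can move to 25, which is L ⇒ W
n=27: moves to 9(W), 24(W), 26(W); every one is W ⇒ L
n=28: can move to 27, which is L ⇒ W
n=29: can move to 0, which is L ⇒ W

29: W, 9: W, 22: L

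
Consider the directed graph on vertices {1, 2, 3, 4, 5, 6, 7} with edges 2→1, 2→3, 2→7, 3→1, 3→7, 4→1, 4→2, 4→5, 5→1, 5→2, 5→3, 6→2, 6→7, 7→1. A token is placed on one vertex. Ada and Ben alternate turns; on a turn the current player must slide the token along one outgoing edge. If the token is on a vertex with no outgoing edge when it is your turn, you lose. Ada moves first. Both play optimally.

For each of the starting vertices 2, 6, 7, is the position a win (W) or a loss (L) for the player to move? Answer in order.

Work bottom-up. With no move the player to move loses. Otherwise the position is W if at least one move leads to an L position for the opponent, and L if every move leads to a W.
Every edge goes from a vertex to one that appears earlier in the order 1, 7, 3, 2, 5, 6, 4, so processing vertices in that order labels each vertex after all of its successors.
1: no outgoing edge → L
7: W (go to 1, an L position)
3: W (go to 1, an L position)
2: W (go to 1, an L position)
5: W (go to 1, an L position)
6: L (options 2(W), 7(W) are all W)
4: W (go to 1, an L position)

2: W, 6: L, 7: W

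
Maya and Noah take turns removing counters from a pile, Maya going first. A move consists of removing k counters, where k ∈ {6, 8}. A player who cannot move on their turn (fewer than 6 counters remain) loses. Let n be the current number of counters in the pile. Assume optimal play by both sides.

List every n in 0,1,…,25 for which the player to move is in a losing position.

0, 1, 2, 3, 4, 5, 14, 15, 16, 17, 18, 19

Label each position W (a win for the player to move) or L (a loss). A position with no legal move is L; any other position is W exactly when some move reaches an L, and L when every move reaches a W.
n=0: no move → L
n=1: no move → L
n=2: no move → L
n=3: no move → L
n=4: no move → L
n=5: no move → L
n=6: →0(L), so W
n=7: →1(L), so W
n=8: →2(L), so W
n=9: →3(L), so W
n=10: →4(L), so W
n=11: →5(L), so W
n=12: →4(L), so W
n=13: →5(L), so W
n=14: →8(W), 6(W) — all W, so L
n=15: →9(W), 7(W) — all W, so L
n=16: →10(W), 8(W) — all W, so L
n=17: →11(W), 9(W) — all W, so L
n=18: →12(W), 10(W) — all W, so L
n=19: →13(W), 11(W) — all W, so L
n=20: →14(L), so W
n=21: →15(L), so W
n=22: →16(L), so W
n=23: →17(L), so W
n=24: →18(L), so W
n=25: →19(L), so W
The losing starting values of n are exactly the entries labelled L in this table (12 of them).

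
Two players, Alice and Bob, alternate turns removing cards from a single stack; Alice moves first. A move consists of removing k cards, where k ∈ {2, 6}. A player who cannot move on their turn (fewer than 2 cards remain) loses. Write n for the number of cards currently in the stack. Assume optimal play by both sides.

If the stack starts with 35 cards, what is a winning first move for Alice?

Label each position W (a win for the player to move) or L (a loss). A position with no legal move is L; any other position is W exactly when some move reaches an L, and L when every move reaches a W.
n=0: no move → L
n=1: no move → L
n=2: reaches L-position 0 → W
n=3: reaches L-position 1 → W
n=4: only reaches 2(W), which is W → L
n=5: only reaches 3(W), which is W → L
n=6: reaches L-position 4 → W
n=7: reaches L-position 5 → W
n=8: only reaches 6(W), 2(W), all W → L
n=9: only reaches 7(W), 3(W), all W → L
n=10: reaches L-position 8 → W
n=11: reaches L-position 9 → W
n=12: only reaches 10(W), 6(W), all W → L
n=13: only reaches 11(W), 7(W), all W → L
n=14: reaches L-position 12 → W
n=15: reaches L-position 13 → W
n=16: only reaches 14(W), 10(W), all W → L
n=17: only reaches 15(W), 11(W), all W → L
n=18: reaches L-position 16 → W
n=19: reaches L-position 17 → W
n=20: only reaches 18(W), 14(W), all W → L
n=21: only reaches 19(W), 15(W), all W → L
n=22: reaches L-position 20 → W
n=23: reaches L-position 21 → W
n=24: only reaches 22(W), 18(W), all W → L
n=25: only reaches 23(W), 19(W), all W → L
n=26: reaches L-position 24 → W
n=27: reaches L-position 25 → W
n=28: only reaches 26(W), 22(W), all W → L
n=29: only reaches 27(W), 23(W), all W → L
n=30: reaches L-position 28 → W
n=31: reaches L-position 29 → W
n=32: only reaches 30(W), 26(W), all W → L
n=33: only reaches 31(W), 27(W), all W → L
n=34: reaches L-position 32 → W
n=35: reaches L-position 33 → W
From 35, the L positions reachable in one move are: 33, 29. Any move reaching one of these is winning.

Remove 2, leaving 33.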